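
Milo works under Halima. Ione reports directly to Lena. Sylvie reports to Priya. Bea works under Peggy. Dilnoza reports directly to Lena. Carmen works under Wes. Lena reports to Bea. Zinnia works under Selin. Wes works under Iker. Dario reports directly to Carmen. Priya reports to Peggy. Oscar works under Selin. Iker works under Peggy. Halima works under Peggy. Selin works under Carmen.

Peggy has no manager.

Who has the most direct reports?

Direct-report counts: Peggy has 4; Priya has 1; Bea has 1; Lena has 2; Iker has 1; Wes has 1; Carmen has 2; Selin has 2; Halima has 1. The largest is 4, held by Peggy.

Peggy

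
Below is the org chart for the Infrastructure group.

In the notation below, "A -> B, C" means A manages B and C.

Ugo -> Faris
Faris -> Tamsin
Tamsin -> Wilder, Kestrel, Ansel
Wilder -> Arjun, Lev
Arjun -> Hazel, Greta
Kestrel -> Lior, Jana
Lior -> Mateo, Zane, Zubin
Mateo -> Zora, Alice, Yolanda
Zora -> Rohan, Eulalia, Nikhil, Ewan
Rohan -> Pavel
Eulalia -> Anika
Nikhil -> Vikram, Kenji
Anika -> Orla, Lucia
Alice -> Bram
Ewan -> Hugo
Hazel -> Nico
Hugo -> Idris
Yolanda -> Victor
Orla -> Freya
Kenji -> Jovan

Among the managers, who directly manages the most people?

Direct-report counts: Ugo has 1; Faris has 1; Tamsin has 3; Kestrel has 2; Lior has 3; Mateo has 3; Yolanda has 1; Alice has 1; Zora has 4; Ewan has 1; Hugo has 1; Nikhil has 2; Kenji has 1; Eulalia has 1; Anika has 2; Orla has 1; Rohan has 1; Wilder has 2; Arjun has 2; Hazel has 1. The largest is 4, held by Zora.

Zora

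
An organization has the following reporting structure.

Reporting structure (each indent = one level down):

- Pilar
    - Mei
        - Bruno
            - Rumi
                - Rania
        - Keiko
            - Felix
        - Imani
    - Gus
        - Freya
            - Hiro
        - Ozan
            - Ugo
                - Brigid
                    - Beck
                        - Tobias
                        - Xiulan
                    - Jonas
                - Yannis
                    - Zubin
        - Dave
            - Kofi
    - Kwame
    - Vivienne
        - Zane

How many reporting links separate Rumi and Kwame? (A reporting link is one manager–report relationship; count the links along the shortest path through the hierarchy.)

4

Rumi is 3 levels below Pilar, and Kwame is 1 level below Pilar (their lowest common manager). The shortest path runs up from Rumi to Pilar and back down to Kwame: 3 + 1 = 4 links.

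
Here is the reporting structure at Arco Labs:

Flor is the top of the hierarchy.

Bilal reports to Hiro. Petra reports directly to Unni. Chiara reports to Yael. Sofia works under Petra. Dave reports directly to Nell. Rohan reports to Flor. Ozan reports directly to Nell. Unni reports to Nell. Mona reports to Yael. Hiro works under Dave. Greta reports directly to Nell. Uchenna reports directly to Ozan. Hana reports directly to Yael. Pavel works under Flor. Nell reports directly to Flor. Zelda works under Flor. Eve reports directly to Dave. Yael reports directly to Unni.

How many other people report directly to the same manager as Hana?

Hana reports to Yael. Yael's other direct reports are Mona, Chiara — 2 peers.

2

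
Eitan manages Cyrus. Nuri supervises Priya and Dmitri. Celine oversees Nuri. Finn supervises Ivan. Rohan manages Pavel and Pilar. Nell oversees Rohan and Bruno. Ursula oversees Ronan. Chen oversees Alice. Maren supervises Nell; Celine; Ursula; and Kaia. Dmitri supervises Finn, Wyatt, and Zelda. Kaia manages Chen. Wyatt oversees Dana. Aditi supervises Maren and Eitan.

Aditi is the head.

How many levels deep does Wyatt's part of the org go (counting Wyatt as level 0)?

1

The longest chain under Wyatt runs Wyatt → Dana, which is 1 level below Wyatt.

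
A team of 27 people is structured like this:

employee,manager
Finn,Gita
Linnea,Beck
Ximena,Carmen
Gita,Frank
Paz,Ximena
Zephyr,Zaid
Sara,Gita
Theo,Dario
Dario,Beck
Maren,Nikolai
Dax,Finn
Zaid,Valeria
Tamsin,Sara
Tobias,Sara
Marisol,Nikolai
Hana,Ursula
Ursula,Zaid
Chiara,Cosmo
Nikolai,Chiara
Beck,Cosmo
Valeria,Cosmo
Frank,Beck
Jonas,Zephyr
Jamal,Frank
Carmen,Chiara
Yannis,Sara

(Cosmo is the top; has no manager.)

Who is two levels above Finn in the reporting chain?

Finn reports to Gita, and Gita reports to Frank. So Finn's skip-level manager is Frank.

Frank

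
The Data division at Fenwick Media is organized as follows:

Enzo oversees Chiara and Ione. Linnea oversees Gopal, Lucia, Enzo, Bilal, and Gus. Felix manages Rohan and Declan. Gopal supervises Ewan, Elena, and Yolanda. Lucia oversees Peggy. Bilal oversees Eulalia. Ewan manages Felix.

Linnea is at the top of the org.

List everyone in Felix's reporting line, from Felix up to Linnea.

Felix reports to Ewan. Ewan reports to Gopal. Gopal reports to Linnea. Linnea is at the top.

Felix -> Ewan -> Gopal -> Linnea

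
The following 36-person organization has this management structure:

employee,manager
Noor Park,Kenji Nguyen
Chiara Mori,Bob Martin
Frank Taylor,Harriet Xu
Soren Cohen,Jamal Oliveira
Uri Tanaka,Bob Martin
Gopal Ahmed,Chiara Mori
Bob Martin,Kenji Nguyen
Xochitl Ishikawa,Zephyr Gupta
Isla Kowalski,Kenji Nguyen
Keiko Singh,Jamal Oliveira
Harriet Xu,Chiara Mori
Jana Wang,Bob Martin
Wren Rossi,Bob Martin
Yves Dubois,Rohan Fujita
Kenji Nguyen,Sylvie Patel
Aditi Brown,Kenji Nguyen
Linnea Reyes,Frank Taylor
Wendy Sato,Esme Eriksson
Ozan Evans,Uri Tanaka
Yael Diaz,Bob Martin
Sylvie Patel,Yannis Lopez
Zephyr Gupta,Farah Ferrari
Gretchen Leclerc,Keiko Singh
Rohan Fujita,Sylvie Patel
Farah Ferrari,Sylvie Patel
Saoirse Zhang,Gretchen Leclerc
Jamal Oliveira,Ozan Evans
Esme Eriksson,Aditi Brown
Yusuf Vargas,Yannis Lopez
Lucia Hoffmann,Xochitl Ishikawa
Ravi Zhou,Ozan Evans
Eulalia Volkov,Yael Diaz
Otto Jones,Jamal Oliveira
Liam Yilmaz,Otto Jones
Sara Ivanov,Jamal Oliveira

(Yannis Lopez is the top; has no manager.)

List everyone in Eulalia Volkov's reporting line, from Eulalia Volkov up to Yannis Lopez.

Eulalia Volkov -> Yael Diaz -> Bob Martin -> Kenji Nguyen -> Sylvie Patel -> Yannis Lopez

Eulalia Volkov reports to Yael Diaz. Yael Diaz reports to Bob Martin. Bob Martin reports to Kenji Nguyen. Kenji Nguyen reports to Sylvie Patel. Sylvie Patel reports to Yannis Lopez. Yannis Lopez is at the top.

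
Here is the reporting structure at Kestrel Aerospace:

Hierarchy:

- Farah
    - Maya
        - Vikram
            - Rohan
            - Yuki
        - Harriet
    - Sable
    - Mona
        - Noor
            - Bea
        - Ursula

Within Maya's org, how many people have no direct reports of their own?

3

The people in Maya's organization with no one reporting to them are Harriet, Yuki, Rohan. That is 3.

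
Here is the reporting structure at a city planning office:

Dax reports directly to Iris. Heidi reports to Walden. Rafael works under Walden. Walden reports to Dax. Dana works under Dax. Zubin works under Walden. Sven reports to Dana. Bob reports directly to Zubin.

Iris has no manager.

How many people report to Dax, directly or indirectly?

Dax directly manages Dana, Walden. Under Dana: Sven (1). Under Walden: Heidi, Rafael, Zubin, Bob (4). So Dax's organization is 2 direct reports plus everyone under them: 2 + 5 = 7.

7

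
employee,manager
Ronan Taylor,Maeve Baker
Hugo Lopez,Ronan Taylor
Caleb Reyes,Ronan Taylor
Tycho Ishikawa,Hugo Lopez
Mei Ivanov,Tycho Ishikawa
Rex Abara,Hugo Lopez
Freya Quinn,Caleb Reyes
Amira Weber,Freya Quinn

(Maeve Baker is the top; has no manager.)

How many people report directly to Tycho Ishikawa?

1

Tycho Ishikawa directly manages Mei Ivanov. That is 1 direct report.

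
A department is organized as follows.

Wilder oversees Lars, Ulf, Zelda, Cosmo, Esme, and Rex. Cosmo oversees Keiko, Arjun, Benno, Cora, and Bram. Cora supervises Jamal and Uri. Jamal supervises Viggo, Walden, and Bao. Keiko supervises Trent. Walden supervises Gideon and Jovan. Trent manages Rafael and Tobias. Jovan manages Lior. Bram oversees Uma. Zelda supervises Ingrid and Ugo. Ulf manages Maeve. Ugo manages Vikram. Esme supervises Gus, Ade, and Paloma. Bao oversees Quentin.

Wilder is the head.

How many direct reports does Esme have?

3

Esme directly manages Gus, Ade, Paloma. That is 3 direct reports.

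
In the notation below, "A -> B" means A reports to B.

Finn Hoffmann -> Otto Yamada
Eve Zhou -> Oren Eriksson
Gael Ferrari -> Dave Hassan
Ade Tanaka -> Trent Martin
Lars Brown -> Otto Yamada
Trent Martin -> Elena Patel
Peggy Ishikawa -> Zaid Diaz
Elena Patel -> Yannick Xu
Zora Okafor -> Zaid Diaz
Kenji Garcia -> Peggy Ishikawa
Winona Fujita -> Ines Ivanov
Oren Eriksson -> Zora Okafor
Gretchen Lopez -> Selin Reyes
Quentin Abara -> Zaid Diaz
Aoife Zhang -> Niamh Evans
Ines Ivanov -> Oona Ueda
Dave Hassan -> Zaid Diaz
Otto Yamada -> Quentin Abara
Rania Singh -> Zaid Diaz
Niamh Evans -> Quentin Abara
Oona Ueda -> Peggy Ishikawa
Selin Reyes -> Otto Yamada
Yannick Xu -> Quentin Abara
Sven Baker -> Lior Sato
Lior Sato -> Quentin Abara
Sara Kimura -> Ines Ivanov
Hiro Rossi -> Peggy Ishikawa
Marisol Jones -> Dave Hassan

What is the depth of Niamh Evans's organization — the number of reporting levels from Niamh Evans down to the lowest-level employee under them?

1

The longest chain under Niamh Evans runs Niamh Evans → Aoife Zhang, which is 1 level below Niamh Evans.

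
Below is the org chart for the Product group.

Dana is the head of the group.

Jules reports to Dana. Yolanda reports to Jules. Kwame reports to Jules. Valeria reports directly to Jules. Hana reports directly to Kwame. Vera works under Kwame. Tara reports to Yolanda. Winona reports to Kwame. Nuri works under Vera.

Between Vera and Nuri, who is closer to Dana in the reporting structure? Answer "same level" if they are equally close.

Vera is 3 levels below Dana; Nuri is 4. Vera is higher.

Vera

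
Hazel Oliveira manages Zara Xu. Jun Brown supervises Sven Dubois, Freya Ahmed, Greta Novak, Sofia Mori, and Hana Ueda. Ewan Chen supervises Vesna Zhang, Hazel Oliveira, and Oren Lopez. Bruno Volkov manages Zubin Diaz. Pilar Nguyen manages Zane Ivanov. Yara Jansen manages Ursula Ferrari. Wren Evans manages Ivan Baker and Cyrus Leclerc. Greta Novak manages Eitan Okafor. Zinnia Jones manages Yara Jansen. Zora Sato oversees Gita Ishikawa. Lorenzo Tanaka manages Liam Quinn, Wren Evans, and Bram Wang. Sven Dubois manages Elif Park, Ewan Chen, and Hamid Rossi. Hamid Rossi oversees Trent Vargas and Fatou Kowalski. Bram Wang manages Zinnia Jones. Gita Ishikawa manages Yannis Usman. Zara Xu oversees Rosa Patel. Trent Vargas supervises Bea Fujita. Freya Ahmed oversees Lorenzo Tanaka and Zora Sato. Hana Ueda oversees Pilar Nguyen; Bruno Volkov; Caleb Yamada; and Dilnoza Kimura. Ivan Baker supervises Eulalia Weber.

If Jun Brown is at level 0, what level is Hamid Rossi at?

Chain from Hamid Rossi up to Jun Brown: Hamid Rossi → Sven Dubois → Jun Brown. That is 2 steps up, so Hamid Rossi is 2 levels below Jun Brown.

2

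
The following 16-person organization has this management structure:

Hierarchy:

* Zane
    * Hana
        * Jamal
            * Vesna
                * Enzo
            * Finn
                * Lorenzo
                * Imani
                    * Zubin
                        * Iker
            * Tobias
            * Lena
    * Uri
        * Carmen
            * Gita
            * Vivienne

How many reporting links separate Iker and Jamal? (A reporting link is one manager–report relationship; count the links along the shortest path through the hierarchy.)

4

Iker is in Jamal's organization: the chain from Iker up to Jamal is Iker → Zubin → Imani → Finn → Jamal, which is 4 links.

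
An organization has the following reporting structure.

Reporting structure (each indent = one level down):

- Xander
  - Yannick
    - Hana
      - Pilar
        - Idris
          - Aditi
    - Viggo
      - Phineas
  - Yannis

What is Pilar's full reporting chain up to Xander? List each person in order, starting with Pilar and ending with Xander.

Pilar reports to Hana. Hana reports to Yannick. Yannick reports to Xander. Xander is at the top.

Pilar -> Hana -> Yannick -> Xander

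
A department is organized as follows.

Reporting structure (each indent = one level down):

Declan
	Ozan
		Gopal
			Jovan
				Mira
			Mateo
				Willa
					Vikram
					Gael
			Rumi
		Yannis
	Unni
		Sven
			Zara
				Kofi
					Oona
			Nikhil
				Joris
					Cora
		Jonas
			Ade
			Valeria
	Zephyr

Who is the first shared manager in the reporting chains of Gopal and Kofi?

Declan

Gopal's chain of managers is Ozan, Declan. Kofi's chain of managers is Zara, Sven, Unni, Declan. The first manager that appears in both chains is Declan.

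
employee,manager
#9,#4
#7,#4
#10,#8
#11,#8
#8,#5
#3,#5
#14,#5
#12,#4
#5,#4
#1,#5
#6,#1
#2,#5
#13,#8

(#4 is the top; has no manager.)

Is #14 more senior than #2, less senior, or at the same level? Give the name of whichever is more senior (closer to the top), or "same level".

same level

Both #14 and #2 are 2 levels below #4.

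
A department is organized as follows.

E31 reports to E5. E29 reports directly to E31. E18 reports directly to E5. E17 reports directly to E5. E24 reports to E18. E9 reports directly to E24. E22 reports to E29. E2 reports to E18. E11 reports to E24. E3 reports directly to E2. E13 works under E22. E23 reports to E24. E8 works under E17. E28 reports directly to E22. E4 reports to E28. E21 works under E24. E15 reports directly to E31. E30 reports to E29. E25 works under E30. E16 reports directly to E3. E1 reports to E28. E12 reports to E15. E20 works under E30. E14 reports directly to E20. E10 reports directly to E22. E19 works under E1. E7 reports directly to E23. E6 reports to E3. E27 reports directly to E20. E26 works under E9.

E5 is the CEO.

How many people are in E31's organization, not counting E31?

E31 directly manages E29, E15. Under E29: E30, E20, E27, E14, E25, E22, E10, E28, E1, E19, E4, E13 (12). Under E15: E12 (1). So E31's organization is 2 direct reports plus everyone under them: 13 + 2 = 15.

15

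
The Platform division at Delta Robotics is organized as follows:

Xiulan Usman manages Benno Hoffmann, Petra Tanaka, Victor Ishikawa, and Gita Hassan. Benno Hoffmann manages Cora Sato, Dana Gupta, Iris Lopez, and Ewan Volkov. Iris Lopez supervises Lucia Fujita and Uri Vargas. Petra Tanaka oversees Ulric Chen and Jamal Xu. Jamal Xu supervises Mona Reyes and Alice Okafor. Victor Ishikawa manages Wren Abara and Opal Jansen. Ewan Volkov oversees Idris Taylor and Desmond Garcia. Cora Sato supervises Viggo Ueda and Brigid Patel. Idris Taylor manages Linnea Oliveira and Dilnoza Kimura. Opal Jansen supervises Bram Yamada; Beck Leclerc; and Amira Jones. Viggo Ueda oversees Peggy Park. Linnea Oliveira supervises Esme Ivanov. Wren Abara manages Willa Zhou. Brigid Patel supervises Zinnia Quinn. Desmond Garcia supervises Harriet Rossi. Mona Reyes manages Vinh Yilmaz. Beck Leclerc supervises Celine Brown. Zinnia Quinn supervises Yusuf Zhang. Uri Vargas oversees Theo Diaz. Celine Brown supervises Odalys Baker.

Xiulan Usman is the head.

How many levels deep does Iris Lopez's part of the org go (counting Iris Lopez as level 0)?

2

The longest chain under Iris Lopez runs Iris Lopez → Uri Vargas → Theo Diaz, which is 2 levels below Iris Lopez.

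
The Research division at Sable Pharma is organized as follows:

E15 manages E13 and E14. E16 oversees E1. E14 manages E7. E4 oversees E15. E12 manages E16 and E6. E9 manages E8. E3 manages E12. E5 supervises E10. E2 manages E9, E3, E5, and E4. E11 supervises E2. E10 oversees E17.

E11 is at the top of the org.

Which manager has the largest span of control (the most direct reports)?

E2

Direct-report counts: E11 has 1; E2 has 4; E9 has 1; E4 has 1; E15 has 2; E14 has 1; E3 has 1; E12 has 2; E16 has 1; E5 has 1; E10 has 1. The largest is 4, held by E2.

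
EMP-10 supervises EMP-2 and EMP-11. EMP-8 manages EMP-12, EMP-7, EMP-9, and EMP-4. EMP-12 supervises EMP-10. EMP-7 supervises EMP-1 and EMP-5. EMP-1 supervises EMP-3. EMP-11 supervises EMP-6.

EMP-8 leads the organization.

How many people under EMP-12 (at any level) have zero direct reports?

The people in EMP-12's organization with no one reporting to them are EMP-6, EMP-2. That is 2.

2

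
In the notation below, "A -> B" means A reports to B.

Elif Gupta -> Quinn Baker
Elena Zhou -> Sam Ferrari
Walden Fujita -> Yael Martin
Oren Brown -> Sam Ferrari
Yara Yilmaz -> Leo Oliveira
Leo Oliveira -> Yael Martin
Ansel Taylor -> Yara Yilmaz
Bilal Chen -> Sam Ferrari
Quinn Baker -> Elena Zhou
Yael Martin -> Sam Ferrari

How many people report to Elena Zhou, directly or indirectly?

Elena Zhou directly manages Quinn Baker. Under Quinn Baker: Elif Gupta (1). That's 2 in total.

2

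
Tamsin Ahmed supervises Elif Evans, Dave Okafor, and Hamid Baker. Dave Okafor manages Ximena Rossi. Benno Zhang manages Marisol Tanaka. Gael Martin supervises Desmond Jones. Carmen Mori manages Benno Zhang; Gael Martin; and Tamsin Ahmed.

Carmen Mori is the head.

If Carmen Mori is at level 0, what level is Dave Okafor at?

Chain from Dave Okafor up to Carmen Mori: Dave Okafor → Tamsin Ahmed → Carmen Mori. That is 2 steps up, so Dave Okafor is 2 levels below Carmen Mori.

2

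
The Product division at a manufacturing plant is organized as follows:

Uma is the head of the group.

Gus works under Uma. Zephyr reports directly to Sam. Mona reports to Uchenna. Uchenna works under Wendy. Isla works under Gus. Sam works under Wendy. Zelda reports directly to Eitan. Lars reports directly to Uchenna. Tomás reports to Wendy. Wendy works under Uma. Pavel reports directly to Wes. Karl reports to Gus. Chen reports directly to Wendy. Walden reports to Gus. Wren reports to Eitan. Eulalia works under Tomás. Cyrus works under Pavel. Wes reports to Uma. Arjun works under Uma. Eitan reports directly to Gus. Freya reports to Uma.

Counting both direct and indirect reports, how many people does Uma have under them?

21

Uma directly manages Wendy, Gus, Wes, Arjun, Freya. Under Wendy: Sam, Zephyr, Chen, Uchenna, Mona, Lars, Tomás, Eulalia (8). Under Gus: Isla, Walden, Eitan, Zelda, Wren, Karl (6). Under Wes: Pavel, Cyrus (2). Arjun has no reports. Freya has no reports. So Uma's organization is 5 direct reports plus everyone under them: 9 + 7 + 3 + 1 + 1 = 21.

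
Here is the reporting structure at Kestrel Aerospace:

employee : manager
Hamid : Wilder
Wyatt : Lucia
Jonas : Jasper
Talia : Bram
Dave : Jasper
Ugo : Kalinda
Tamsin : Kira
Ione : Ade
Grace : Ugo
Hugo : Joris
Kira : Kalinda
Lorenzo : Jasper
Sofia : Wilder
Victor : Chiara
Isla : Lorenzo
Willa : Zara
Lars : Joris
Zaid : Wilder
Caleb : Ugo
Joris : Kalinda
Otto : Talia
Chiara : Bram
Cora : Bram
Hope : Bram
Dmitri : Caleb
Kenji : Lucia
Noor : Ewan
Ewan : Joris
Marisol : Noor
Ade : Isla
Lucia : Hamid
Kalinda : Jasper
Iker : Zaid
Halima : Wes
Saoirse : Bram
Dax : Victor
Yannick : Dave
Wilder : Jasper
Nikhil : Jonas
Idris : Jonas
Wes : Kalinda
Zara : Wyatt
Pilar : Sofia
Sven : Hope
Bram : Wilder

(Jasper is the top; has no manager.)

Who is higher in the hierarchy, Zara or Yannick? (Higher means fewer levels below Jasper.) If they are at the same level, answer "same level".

Yannick

Zara is 5 levels below Jasper; Yannick is 2. Yannick is higher.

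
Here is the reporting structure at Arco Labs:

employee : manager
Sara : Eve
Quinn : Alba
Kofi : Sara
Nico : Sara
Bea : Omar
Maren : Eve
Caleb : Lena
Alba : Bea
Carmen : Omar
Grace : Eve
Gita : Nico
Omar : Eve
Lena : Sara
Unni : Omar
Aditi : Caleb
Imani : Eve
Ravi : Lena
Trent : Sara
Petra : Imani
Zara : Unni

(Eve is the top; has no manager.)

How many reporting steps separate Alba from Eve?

Chain from Alba up to Eve: Alba → Bea → Omar → Eve. That is 3 steps up, so Alba is 3 levels below Eve.

3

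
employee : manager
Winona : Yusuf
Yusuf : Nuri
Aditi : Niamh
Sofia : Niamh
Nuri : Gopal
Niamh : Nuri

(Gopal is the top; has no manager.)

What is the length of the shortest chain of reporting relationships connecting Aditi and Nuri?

2

Aditi is in Nuri's organization: the chain from Aditi up to Nuri is Aditi → Niamh → Nuri, which is 2 links.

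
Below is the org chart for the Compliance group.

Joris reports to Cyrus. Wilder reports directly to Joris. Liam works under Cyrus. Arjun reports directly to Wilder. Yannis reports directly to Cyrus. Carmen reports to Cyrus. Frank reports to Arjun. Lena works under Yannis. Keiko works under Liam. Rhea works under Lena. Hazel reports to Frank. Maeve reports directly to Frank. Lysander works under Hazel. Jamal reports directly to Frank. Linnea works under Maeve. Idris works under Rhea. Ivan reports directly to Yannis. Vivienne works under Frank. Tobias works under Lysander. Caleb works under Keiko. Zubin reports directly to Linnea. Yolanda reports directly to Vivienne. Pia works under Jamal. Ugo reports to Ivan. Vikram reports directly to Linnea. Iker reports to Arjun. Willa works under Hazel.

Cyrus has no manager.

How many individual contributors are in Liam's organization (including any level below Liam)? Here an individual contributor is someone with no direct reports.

1

The only person in Liam's organization with no one reporting to them is Caleb. That is 1.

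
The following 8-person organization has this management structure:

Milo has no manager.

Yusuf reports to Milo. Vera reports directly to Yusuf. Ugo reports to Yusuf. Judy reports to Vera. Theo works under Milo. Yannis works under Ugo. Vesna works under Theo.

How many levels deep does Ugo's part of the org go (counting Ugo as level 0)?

1

The longest chain under Ugo runs Ugo → Yannis, which is 1 level below Ugo.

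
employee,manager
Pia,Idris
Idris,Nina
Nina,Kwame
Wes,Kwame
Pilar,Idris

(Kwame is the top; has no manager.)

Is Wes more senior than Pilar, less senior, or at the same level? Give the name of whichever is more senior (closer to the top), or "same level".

Wes is 1 level below Kwame; Pilar is 3. Wes is higher.

Wes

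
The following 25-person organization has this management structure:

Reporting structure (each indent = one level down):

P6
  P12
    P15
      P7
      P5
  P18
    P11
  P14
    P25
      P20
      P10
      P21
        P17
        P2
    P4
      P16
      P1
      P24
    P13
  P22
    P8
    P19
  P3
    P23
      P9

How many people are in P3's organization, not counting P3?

2

P3 directly manages P23. Under P23: P9 (1). That's 2 in total.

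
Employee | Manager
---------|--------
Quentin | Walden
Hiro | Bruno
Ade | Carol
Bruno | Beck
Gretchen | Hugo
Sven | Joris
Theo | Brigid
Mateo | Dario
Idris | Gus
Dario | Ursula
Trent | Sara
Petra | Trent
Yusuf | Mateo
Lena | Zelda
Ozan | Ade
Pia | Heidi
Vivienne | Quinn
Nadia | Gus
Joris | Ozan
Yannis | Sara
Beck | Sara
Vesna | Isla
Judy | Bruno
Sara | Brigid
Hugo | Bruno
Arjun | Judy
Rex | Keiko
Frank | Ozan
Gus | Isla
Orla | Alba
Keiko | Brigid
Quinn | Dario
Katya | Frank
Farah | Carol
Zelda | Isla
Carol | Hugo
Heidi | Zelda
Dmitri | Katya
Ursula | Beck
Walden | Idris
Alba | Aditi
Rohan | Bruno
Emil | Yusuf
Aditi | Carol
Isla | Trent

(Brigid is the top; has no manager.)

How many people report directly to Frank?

Frank directly manages Katya. That is 1 direct report.

1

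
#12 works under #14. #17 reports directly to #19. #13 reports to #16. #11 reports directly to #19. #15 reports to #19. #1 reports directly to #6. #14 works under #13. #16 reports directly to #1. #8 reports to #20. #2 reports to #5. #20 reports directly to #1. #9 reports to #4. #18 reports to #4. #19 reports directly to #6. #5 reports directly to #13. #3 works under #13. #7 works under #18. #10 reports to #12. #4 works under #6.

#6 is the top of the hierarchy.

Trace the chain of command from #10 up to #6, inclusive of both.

#10 -> #12 -> #14 -> #13 -> #16 -> #1 -> #6

#10 reports to #12. #12 reports to #14. #14 reports to #13. #13 reports to #16. #16 reports to #1. #1 reports to #6. #6 is at the top.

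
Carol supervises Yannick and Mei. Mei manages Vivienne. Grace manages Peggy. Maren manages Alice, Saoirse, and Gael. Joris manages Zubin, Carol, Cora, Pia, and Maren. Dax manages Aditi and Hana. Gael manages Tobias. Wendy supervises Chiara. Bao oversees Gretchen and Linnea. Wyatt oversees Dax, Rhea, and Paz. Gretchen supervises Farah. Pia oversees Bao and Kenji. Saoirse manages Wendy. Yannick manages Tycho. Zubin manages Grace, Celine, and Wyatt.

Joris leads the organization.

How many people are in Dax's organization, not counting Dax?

2

Dax directly manages Hana, Aditi. Hana has no reports. Aditi has no reports. So Dax's organization is 2 direct reports plus everyone under them: 1 + 1 = 2.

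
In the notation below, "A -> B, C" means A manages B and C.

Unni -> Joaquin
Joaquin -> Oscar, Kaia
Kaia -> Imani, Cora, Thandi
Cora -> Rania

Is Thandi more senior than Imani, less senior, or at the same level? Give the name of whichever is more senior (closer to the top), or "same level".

Both Thandi and Imani are 3 levels below Unni.

same level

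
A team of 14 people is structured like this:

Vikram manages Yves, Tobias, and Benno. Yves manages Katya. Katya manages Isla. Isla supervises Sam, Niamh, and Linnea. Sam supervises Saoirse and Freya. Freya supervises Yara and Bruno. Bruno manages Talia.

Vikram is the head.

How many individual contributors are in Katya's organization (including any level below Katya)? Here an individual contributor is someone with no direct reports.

5

The people in Katya's organization with no one reporting to them are Linnea, Niamh, Saoirse, Yara, Talia. That is 5.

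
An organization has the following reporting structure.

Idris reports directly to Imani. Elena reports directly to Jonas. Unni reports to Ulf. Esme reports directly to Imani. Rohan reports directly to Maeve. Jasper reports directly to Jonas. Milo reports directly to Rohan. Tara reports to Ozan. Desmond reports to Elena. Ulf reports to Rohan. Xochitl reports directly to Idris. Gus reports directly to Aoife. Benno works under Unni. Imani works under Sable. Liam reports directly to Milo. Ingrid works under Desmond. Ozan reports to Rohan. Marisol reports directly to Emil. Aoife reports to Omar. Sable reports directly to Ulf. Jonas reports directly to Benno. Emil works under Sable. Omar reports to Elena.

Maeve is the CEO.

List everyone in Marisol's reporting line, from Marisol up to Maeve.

Marisol reports to Emil. Emil reports to Sable. Sable reports to Ulf. Ulf reports to Rohan. Rohan reports to Maeve. Maeve is at the top.

Marisol -> Emil -> Sable -> Ulf -> Rohan -> Maeve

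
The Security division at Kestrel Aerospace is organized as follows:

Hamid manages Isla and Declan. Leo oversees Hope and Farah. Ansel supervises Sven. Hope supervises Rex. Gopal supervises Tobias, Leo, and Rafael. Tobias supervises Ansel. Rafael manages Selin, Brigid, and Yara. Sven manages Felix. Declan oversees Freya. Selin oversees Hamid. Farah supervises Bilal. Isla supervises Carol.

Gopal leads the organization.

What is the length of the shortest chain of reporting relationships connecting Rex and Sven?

6

Rex is 3 levels below Gopal, and Sven is 3 levels below Gopal (their lowest common manager). The shortest path runs up from Rex to Gopal and back down to Sven: 3 + 3 = 6 links.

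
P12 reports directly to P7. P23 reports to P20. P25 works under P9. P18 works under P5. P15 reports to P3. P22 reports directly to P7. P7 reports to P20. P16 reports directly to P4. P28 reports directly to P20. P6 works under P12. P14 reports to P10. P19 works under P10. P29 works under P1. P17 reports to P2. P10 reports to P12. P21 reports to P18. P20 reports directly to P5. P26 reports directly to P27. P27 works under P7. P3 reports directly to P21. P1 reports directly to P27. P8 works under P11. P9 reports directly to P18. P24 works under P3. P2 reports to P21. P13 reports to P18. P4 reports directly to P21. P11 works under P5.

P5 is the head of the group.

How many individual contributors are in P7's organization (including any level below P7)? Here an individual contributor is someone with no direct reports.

6

The people in P7's organization with no one reporting to them are P26, P29, P22, P19, P14, P6. That is 6.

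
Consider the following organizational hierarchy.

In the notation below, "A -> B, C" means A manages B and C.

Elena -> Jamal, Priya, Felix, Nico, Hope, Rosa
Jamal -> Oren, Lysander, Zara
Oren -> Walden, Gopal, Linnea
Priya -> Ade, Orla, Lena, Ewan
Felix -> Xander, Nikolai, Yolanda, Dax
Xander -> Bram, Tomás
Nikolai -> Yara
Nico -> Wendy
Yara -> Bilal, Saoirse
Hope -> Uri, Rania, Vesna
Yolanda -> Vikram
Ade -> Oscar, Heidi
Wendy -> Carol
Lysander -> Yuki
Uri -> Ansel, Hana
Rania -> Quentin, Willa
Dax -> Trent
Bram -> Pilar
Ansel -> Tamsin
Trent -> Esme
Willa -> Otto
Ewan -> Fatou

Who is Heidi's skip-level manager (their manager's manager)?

Priya

Heidi reports to Ade, and Ade reports to Priya. So Heidi's skip-level manager is Priya.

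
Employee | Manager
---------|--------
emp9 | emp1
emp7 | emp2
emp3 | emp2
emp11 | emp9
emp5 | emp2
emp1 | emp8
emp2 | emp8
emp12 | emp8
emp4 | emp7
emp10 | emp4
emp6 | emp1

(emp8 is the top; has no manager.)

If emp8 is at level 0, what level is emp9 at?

2

Chain from emp9 up to emp8: emp9 → emp1 → emp8. That is 2 steps up, so emp9 is 2 levels below emp8.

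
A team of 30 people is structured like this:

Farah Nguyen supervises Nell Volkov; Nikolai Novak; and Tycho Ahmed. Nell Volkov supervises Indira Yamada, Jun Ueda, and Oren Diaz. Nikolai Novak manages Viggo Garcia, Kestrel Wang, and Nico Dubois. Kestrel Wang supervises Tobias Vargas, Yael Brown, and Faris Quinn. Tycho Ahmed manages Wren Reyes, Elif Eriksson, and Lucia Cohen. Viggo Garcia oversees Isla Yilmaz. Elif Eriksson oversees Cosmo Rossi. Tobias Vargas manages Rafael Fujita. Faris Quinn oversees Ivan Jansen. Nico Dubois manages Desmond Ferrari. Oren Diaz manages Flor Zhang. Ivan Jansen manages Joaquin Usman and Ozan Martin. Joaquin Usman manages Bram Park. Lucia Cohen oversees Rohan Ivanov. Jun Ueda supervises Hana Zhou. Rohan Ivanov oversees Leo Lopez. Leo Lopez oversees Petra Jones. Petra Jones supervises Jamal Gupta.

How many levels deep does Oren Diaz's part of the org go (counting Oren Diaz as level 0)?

1

The longest chain under Oren Diaz runs Oren Diaz → Flor Zhang, which is 1 level below Oren Diaz.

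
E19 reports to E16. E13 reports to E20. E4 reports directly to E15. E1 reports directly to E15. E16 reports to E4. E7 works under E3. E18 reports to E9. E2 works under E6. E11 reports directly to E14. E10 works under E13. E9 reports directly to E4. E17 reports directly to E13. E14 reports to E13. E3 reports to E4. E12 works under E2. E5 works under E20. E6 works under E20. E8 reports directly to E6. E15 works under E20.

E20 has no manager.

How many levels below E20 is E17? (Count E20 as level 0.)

Chain from E17 up to E20: E17 → E13 → E20. That is 2 steps up, so E17 is 2 levels below E20.

2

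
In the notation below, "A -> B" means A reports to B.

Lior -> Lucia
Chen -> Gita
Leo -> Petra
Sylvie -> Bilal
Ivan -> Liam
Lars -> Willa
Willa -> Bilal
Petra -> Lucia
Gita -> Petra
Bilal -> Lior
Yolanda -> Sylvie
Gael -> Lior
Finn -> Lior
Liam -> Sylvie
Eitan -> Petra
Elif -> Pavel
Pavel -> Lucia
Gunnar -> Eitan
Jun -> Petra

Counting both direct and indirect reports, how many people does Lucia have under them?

Lucia directly manages Petra, Lior, Pavel. Under Petra: Leo, Jun, Eitan, Gunnar, Gita, Chen (6). Under Lior: Gael, Finn, Bilal, Willa, Lars, Sylvie, Yolanda, Liam, Ivan (9). Under Pavel: Elif (1). So Lucia's organization is 3 direct reports plus everyone under them: 7 + 10 + 2 = 19.

19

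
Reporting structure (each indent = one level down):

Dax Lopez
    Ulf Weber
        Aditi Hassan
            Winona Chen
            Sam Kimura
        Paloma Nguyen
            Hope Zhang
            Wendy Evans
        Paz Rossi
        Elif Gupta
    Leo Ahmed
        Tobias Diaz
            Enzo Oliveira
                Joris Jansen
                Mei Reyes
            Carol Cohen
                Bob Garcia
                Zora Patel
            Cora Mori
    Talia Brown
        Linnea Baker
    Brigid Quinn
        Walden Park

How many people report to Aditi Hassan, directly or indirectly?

2

Aditi Hassan directly manages Winona Chen, Sam Kimura. Winona Chen has no reports. Sam Kimura has no reports. So Aditi Hassan's organization is 2 direct reports plus everyone under them: 1 + 1 = 2.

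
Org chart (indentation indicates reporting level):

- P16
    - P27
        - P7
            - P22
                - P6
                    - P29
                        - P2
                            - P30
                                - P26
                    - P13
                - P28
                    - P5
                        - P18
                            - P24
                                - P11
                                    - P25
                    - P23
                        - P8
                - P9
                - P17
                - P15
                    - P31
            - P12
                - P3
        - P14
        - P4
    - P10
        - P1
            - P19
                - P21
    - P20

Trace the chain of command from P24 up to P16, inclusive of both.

P24 reports to P18. P18 reports to P5. P5 reports to P28. P28 reports to P22. P22 reports to P7. P7 reports to P27. P27 reports to P16. P16 is at the top.

P24 -> P18 -> P5 -> P28 -> P22 -> P7 -> P27 -> P16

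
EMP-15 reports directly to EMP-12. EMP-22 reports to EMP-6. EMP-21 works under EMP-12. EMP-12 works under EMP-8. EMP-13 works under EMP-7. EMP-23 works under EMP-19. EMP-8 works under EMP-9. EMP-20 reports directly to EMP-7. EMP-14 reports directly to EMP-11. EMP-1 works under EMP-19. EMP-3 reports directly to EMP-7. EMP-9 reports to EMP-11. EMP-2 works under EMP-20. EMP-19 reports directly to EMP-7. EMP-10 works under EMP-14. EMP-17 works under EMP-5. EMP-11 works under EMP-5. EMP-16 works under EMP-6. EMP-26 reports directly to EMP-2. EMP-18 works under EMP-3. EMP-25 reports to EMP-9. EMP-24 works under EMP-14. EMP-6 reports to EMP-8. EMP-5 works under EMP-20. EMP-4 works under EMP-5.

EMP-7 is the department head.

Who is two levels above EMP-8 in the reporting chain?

EMP-8 reports to EMP-9, and EMP-9 reports to EMP-11. So EMP-8's skip-level manager is EMP-11.

EMP-11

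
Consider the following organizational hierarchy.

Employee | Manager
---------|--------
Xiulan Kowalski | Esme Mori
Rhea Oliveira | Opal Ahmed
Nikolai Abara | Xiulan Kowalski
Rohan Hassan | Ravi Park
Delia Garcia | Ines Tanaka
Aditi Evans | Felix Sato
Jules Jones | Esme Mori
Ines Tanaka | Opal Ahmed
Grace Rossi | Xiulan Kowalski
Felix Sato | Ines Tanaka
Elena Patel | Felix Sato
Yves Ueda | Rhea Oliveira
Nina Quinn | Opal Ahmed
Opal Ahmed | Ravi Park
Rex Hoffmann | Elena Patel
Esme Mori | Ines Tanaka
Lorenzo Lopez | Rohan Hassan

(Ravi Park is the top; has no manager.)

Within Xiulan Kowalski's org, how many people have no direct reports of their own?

2

The people in Xiulan Kowalski's organization with no one reporting to them are Nikolai Abara, Grace Rossi. That is 2.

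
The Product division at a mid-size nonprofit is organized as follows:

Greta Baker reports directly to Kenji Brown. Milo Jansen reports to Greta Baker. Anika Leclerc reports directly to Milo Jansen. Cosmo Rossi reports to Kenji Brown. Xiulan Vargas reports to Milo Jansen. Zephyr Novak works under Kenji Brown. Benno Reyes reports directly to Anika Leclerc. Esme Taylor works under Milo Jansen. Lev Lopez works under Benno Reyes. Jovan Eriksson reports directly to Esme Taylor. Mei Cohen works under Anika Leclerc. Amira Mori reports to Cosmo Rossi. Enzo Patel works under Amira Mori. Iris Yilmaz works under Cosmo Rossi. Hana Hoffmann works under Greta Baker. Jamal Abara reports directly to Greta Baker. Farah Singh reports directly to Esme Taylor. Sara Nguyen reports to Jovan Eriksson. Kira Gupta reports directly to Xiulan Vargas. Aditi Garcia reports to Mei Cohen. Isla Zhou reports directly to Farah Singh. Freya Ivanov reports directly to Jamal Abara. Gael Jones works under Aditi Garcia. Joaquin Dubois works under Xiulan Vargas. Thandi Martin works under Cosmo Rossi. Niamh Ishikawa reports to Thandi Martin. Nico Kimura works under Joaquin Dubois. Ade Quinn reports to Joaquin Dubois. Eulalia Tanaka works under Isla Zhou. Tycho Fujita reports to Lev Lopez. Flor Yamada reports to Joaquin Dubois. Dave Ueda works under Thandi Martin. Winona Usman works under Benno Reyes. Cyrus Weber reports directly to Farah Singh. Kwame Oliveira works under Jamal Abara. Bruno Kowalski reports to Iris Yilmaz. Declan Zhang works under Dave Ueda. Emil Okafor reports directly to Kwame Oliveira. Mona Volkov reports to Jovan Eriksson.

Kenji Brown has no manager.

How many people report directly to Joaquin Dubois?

Joaquin Dubois directly manages Nico Kimura, Ade Quinn, Flor Yamada. That is 3 direct reports.

3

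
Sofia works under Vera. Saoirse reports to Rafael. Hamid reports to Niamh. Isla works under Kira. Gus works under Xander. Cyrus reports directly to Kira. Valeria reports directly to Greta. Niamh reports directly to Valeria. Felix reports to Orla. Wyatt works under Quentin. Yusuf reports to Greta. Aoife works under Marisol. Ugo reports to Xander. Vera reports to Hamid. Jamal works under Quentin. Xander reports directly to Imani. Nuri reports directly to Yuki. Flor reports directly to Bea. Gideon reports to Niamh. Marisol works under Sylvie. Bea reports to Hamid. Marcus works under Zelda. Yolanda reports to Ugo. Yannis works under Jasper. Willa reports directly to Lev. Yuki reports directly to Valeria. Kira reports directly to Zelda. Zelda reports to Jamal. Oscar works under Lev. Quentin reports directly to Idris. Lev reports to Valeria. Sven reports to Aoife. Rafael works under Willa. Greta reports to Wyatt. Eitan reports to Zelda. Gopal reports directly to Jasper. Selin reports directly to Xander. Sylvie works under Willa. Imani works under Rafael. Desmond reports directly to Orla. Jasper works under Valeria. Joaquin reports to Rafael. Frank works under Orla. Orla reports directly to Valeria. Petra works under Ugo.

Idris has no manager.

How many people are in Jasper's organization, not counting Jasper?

2

Jasper directly manages Gopal, Yannis. Gopal has no reports. Yannis has no reports. So Jasper's organization is 2 direct reports plus everyone under them: 1 + 1 = 2.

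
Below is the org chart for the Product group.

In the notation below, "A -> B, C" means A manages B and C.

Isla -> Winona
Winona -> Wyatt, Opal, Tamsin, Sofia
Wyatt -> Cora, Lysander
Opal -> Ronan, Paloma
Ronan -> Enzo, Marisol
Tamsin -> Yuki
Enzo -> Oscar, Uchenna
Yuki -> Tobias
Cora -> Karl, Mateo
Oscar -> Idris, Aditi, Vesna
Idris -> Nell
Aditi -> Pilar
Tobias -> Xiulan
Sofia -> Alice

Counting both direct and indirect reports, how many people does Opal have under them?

11

Opal directly manages Ronan, Paloma. Under Ronan: Marisol, Enzo, Uchenna, Oscar, Vesna, Aditi, Pilar, Idris, Nell (9). Paloma has no reports. So Opal's organization is 2 direct reports plus everyone under them: 10 + 1 = 11.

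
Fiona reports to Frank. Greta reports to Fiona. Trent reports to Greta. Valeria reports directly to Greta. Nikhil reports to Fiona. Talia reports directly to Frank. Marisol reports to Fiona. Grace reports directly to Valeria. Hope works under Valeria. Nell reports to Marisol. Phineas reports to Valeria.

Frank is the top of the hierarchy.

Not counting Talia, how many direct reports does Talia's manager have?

1

Talia reports to Frank. Frank's other direct reports are Fiona — 1 peer.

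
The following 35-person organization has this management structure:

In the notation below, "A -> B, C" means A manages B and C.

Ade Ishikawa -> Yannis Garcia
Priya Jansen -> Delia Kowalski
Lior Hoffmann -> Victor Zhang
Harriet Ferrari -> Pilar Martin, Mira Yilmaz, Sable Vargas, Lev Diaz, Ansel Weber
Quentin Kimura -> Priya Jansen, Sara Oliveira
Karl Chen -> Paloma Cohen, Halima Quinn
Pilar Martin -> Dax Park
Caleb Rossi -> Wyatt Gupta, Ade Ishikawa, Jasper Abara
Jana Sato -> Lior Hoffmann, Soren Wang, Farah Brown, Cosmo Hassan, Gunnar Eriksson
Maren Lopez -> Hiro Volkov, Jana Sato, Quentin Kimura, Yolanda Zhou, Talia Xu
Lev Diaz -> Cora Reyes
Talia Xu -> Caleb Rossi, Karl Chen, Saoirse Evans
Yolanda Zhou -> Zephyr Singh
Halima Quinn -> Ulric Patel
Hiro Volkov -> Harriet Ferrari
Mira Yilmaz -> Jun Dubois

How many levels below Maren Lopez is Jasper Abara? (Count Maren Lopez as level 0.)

Chain from Jasper Abara up to Maren Lopez: Jasper Abara → Caleb Rossi → Talia Xu → Maren Lopez. That is 3 steps up, so Jasper Abara is 3 levels below Maren Lopez.

3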